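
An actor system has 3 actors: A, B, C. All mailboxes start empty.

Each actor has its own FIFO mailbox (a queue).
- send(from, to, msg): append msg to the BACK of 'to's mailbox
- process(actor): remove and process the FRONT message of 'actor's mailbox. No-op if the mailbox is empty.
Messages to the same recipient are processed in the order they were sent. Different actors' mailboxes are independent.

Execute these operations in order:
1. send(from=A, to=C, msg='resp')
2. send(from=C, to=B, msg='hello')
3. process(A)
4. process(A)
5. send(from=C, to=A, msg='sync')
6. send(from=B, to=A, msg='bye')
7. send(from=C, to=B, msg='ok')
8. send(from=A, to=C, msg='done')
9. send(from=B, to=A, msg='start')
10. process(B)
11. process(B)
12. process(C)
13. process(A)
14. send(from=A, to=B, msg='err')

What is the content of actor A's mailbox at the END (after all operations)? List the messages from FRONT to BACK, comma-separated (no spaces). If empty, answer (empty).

Answer: bye,start

Derivation:
After 1 (send(from=A, to=C, msg='resp')): A:[] B:[] C:[resp]
After 2 (send(from=C, to=B, msg='hello')): A:[] B:[hello] C:[resp]
After 3 (process(A)): A:[] B:[hello] C:[resp]
After 4 (process(A)): A:[] B:[hello] C:[resp]
After 5 (send(from=C, to=A, msg='sync')): A:[sync] B:[hello] C:[resp]
After 6 (send(from=B, to=A, msg='bye')): A:[sync,bye] B:[hello] C:[resp]
After 7 (send(from=C, to=B, msg='ok')): A:[sync,bye] B:[hello,ok] C:[resp]
After 8 (send(from=A, to=C, msg='done')): A:[sync,bye] B:[hello,ok] C:[resp,done]
After 9 (send(from=B, to=A, msg='start')): A:[sync,bye,start] B:[hello,ok] C:[resp,done]
After 10 (process(B)): A:[sync,bye,start] B:[ok] C:[resp,done]
After 11 (process(B)): A:[sync,bye,start] B:[] C:[resp,done]
After 12 (process(C)): A:[sync,bye,start] B:[] C:[done]
After 13 (process(A)): A:[bye,start] B:[] C:[done]
After 14 (send(from=A, to=B, msg='err')): A:[bye,start] B:[err] C:[done]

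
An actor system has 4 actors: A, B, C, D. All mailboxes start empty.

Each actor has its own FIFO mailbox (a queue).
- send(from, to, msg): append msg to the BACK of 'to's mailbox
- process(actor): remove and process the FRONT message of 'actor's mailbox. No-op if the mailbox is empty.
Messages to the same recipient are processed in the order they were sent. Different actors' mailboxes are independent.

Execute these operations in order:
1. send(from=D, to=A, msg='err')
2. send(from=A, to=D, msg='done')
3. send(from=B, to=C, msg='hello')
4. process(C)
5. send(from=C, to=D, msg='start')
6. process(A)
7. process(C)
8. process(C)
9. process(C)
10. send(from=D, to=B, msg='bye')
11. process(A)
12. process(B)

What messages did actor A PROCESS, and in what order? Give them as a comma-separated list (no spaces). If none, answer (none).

Answer: err

Derivation:
After 1 (send(from=D, to=A, msg='err')): A:[err] B:[] C:[] D:[]
After 2 (send(from=A, to=D, msg='done')): A:[err] B:[] C:[] D:[done]
After 3 (send(from=B, to=C, msg='hello')): A:[err] B:[] C:[hello] D:[done]
After 4 (process(C)): A:[err] B:[] C:[] D:[done]
After 5 (send(from=C, to=D, msg='start')): A:[err] B:[] C:[] D:[done,start]
After 6 (process(A)): A:[] B:[] C:[] D:[done,start]
After 7 (process(C)): A:[] B:[] C:[] D:[done,start]
After 8 (process(C)): A:[] B:[] C:[] D:[done,start]
After 9 (process(C)): A:[] B:[] C:[] D:[done,start]
After 10 (send(from=D, to=B, msg='bye')): A:[] B:[bye] C:[] D:[done,start]
After 11 (process(A)): A:[] B:[bye] C:[] D:[done,start]
After 12 (process(B)): A:[] B:[] C:[] D:[done,start]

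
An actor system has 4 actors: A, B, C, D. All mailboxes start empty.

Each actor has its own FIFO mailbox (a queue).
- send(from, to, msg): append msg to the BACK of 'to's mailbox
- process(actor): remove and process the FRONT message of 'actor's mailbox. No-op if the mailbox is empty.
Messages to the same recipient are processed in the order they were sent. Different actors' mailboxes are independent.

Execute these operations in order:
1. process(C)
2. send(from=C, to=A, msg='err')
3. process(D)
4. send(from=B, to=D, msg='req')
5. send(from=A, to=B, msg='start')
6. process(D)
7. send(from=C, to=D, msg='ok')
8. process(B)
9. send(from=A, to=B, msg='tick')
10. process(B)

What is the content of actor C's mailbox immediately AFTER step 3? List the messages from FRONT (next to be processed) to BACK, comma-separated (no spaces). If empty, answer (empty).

After 1 (process(C)): A:[] B:[] C:[] D:[]
After 2 (send(from=C, to=A, msg='err')): A:[err] B:[] C:[] D:[]
After 3 (process(D)): A:[err] B:[] C:[] D:[]

(empty)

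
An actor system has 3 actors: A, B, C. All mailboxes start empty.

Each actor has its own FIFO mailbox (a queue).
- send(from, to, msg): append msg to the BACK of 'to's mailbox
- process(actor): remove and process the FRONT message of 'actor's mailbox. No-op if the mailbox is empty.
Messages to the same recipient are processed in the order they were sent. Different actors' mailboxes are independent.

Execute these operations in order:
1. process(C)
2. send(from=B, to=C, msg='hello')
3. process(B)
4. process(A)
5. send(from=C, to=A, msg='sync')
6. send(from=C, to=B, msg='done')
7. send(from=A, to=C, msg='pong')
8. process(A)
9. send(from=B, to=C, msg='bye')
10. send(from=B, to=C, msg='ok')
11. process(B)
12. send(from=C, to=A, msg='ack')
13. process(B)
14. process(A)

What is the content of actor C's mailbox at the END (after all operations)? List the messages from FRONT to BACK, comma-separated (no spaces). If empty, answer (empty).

After 1 (process(C)): A:[] B:[] C:[]
After 2 (send(from=B, to=C, msg='hello')): A:[] B:[] C:[hello]
After 3 (process(B)): A:[] B:[] C:[hello]
After 4 (process(A)): A:[] B:[] C:[hello]
After 5 (send(from=C, to=A, msg='sync')): A:[sync] B:[] C:[hello]
After 6 (send(from=C, to=B, msg='done')): A:[sync] B:[done] C:[hello]
After 7 (send(from=A, to=C, msg='pong')): A:[sync] B:[done] C:[hello,pong]
After 8 (process(A)): A:[] B:[done] C:[hello,pong]
After 9 (send(from=B, to=C, msg='bye')): A:[] B:[done] C:[hello,pong,bye]
After 10 (send(from=B, to=C, msg='ok')): A:[] B:[done] C:[hello,pong,bye,ok]
After 11 (process(B)): A:[] B:[] C:[hello,pong,bye,ok]
After 12 (send(from=C, to=A, msg='ack')): A:[ack] B:[] C:[hello,pong,bye,ok]
After 13 (process(B)): A:[ack] B:[] C:[hello,pong,bye,ok]
After 14 (process(A)): A:[] B:[] C:[hello,pong,bye,ok]

Answer: hello,pong,bye,ok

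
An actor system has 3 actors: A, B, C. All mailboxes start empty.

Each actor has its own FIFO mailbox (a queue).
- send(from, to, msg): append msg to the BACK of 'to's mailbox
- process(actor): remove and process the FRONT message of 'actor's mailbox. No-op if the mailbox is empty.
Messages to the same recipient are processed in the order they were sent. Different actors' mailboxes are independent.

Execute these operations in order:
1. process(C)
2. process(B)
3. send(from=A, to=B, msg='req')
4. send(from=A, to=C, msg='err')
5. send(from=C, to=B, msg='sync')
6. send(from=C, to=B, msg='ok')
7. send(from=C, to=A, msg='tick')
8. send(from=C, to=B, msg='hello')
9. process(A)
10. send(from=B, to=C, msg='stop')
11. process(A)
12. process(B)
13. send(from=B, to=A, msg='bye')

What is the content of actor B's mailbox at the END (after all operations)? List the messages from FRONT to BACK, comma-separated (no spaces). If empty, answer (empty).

After 1 (process(C)): A:[] B:[] C:[]
After 2 (process(B)): A:[] B:[] C:[]
After 3 (send(from=A, to=B, msg='req')): A:[] B:[req] C:[]
After 4 (send(from=A, to=C, msg='err')): A:[] B:[req] C:[err]
After 5 (send(from=C, to=B, msg='sync')): A:[] B:[req,sync] C:[err]
After 6 (send(from=C, to=B, msg='ok')): A:[] B:[req,sync,ok] C:[err]
After 7 (send(from=C, to=A, msg='tick')): A:[tick] B:[req,sync,ok] C:[err]
After 8 (send(from=C, to=B, msg='hello')): A:[tick] B:[req,sync,ok,hello] C:[err]
After 9 (process(A)): A:[] B:[req,sync,ok,hello] C:[err]
After 10 (send(from=B, to=C, msg='stop')): A:[] B:[req,sync,ok,hello] C:[err,stop]
After 11 (process(A)): A:[] B:[req,sync,ok,hello] C:[err,stop]
After 12 (process(B)): A:[] B:[sync,ok,hello] C:[err,stop]
After 13 (send(from=B, to=A, msg='bye')): A:[bye] B:[sync,ok,hello] C:[err,stop]

Answer: sync,ok,hello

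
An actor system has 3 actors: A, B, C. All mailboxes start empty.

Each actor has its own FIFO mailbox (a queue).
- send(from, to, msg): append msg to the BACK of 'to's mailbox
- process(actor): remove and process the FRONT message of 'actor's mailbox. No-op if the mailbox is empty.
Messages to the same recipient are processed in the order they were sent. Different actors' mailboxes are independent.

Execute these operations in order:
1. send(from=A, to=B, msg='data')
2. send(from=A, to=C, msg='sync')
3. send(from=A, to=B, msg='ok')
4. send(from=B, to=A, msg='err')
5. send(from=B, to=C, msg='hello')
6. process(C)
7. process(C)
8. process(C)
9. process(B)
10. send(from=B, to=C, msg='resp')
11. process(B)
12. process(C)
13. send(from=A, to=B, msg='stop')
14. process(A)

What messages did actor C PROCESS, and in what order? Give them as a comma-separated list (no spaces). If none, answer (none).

Answer: sync,hello,resp

Derivation:
After 1 (send(from=A, to=B, msg='data')): A:[] B:[data] C:[]
After 2 (send(from=A, to=C, msg='sync')): A:[] B:[data] C:[sync]
After 3 (send(from=A, to=B, msg='ok')): A:[] B:[data,ok] C:[sync]
After 4 (send(from=B, to=A, msg='err')): A:[err] B:[data,ok] C:[sync]
After 5 (send(from=B, to=C, msg='hello')): A:[err] B:[data,ok] C:[sync,hello]
After 6 (process(C)): A:[err] B:[data,ok] C:[hello]
After 7 (process(C)): A:[err] B:[data,ok] C:[]
After 8 (process(C)): A:[err] B:[data,ok] C:[]
After 9 (process(B)): A:[err] B:[ok] C:[]
After 10 (send(from=B, to=C, msg='resp')): A:[err] B:[ok] C:[resp]
After 11 (process(B)): A:[err] B:[] C:[resp]
After 12 (process(C)): A:[err] B:[] C:[]
After 13 (send(from=A, to=B, msg='stop')): A:[err] B:[stop] C:[]
After 14 (process(A)): A:[] B:[stop] C:[]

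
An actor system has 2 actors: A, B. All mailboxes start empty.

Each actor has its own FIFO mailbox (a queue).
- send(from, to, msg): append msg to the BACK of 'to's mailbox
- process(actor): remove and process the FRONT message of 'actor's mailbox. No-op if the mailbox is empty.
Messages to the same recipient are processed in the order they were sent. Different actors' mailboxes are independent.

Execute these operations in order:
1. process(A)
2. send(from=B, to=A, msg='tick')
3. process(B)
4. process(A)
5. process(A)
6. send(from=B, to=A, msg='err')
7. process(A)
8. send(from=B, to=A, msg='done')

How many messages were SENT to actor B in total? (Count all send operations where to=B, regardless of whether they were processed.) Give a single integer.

Answer: 0

Derivation:
After 1 (process(A)): A:[] B:[]
After 2 (send(from=B, to=A, msg='tick')): A:[tick] B:[]
After 3 (process(B)): A:[tick] B:[]
After 4 (process(A)): A:[] B:[]
After 5 (process(A)): A:[] B:[]
After 6 (send(from=B, to=A, msg='err')): A:[err] B:[]
After 7 (process(A)): A:[] B:[]
After 8 (send(from=B, to=A, msg='done')): A:[done] B:[]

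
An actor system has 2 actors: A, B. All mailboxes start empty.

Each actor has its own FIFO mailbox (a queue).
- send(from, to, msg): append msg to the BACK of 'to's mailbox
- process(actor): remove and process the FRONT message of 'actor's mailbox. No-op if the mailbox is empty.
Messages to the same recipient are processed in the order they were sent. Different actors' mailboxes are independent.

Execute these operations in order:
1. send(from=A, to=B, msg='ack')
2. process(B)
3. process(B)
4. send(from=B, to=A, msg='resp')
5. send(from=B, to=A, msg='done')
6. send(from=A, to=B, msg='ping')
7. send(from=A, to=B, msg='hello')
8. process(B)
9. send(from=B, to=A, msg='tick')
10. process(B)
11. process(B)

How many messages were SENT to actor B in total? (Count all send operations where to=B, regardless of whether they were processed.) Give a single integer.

Answer: 3

Derivation:
After 1 (send(from=A, to=B, msg='ack')): A:[] B:[ack]
After 2 (process(B)): A:[] B:[]
After 3 (process(B)): A:[] B:[]
After 4 (send(from=B, to=A, msg='resp')): A:[resp] B:[]
After 5 (send(from=B, to=A, msg='done')): A:[resp,done] B:[]
After 6 (send(from=A, to=B, msg='ping')): A:[resp,done] B:[ping]
After 7 (send(from=A, to=B, msg='hello')): A:[resp,done] B:[ping,hello]
After 8 (process(B)): A:[resp,done] B:[hello]
After 9 (send(from=B, to=A, msg='tick')): A:[resp,done,tick] B:[hello]
After 10 (process(B)): A:[resp,done,tick] B:[]
After 11 (process(B)): A:[resp,done,tick] B:[]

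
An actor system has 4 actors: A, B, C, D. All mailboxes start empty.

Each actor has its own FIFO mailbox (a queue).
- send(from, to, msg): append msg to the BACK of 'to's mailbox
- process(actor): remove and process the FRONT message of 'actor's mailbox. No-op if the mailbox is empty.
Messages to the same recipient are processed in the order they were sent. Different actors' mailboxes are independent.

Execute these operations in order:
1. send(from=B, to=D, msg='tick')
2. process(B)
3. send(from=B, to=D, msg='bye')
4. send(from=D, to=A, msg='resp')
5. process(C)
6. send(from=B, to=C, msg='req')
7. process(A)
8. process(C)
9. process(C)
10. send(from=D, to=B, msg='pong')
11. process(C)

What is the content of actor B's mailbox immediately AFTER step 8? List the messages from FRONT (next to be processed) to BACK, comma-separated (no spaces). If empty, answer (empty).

After 1 (send(from=B, to=D, msg='tick')): A:[] B:[] C:[] D:[tick]
After 2 (process(B)): A:[] B:[] C:[] D:[tick]
After 3 (send(from=B, to=D, msg='bye')): A:[] B:[] C:[] D:[tick,bye]
After 4 (send(from=D, to=A, msg='resp')): A:[resp] B:[] C:[] D:[tick,bye]
After 5 (process(C)): A:[resp] B:[] C:[] D:[tick,bye]
After 6 (send(from=B, to=C, msg='req')): A:[resp] B:[] C:[req] D:[tick,bye]
After 7 (process(A)): A:[] B:[] C:[req] D:[tick,bye]
After 8 (process(C)): A:[] B:[] C:[] D:[tick,bye]

(empty)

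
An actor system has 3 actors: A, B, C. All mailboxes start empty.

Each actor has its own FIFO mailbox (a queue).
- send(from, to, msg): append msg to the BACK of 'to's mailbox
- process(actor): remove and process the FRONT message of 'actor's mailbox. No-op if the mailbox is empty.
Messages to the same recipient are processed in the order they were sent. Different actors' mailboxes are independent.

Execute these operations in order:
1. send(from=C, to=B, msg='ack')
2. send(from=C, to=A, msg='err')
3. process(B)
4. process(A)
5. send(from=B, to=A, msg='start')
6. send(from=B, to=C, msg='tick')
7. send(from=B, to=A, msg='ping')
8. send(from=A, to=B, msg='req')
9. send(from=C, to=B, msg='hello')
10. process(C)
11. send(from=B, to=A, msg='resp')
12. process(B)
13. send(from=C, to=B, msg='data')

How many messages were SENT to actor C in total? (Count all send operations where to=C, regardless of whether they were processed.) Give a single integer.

After 1 (send(from=C, to=B, msg='ack')): A:[] B:[ack] C:[]
After 2 (send(from=C, to=A, msg='err')): A:[err] B:[ack] C:[]
After 3 (process(B)): A:[err] B:[] C:[]
After 4 (process(A)): A:[] B:[] C:[]
After 5 (send(from=B, to=A, msg='start')): A:[start] B:[] C:[]
After 6 (send(from=B, to=C, msg='tick')): A:[start] B:[] C:[tick]
After 7 (send(from=B, to=A, msg='ping')): A:[start,ping] B:[] C:[tick]
After 8 (send(from=A, to=B, msg='req')): A:[start,ping] B:[req] C:[tick]
After 9 (send(from=C, to=B, msg='hello')): A:[start,ping] B:[req,hello] C:[tick]
After 10 (process(C)): A:[start,ping] B:[req,hello] C:[]
After 11 (send(from=B, to=A, msg='resp')): A:[start,ping,resp] B:[req,hello] C:[]
After 12 (process(B)): A:[start,ping,resp] B:[hello] C:[]
After 13 (send(from=C, to=B, msg='data')): A:[start,ping,resp] B:[hello,data] C:[]

Answer: 1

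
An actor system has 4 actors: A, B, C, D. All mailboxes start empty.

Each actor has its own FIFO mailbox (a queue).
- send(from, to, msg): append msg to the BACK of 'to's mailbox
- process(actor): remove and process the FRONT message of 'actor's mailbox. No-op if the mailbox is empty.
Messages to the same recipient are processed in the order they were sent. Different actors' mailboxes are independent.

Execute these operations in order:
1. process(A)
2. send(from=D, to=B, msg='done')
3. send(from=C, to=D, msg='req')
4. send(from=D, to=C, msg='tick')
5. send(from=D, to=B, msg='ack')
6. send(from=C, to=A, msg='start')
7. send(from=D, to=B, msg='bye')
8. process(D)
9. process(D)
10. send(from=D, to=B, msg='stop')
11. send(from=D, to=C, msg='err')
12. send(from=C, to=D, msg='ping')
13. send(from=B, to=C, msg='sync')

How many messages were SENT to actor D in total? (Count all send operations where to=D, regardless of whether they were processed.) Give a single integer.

Answer: 2

Derivation:
After 1 (process(A)): A:[] B:[] C:[] D:[]
After 2 (send(from=D, to=B, msg='done')): A:[] B:[done] C:[] D:[]
After 3 (send(from=C, to=D, msg='req')): A:[] B:[done] C:[] D:[req]
After 4 (send(from=D, to=C, msg='tick')): A:[] B:[done] C:[tick] D:[req]
After 5 (send(from=D, to=B, msg='ack')): A:[] B:[done,ack] C:[tick] D:[req]
After 6 (send(from=C, to=A, msg='start')): A:[start] B:[done,ack] C:[tick] D:[req]
After 7 (send(from=D, to=B, msg='bye')): A:[start] B:[done,ack,bye] C:[tick] D:[req]
After 8 (process(D)): A:[start] B:[done,ack,bye] C:[tick] D:[]
After 9 (process(D)): A:[start] B:[done,ack,bye] C:[tick] D:[]
After 10 (send(from=D, to=B, msg='stop')): A:[start] B:[done,ack,bye,stop] C:[tick] D:[]
After 11 (send(from=D, to=C, msg='err')): A:[start] B:[done,ack,bye,stop] C:[tick,err] D:[]
After 12 (send(from=C, to=D, msg='ping')): A:[start] B:[done,ack,bye,stop] C:[tick,err] D:[ping]
After 13 (send(from=B, to=C, msg='sync')): A:[start] B:[done,ack,bye,stop] C:[tick,err,sync] D:[ping]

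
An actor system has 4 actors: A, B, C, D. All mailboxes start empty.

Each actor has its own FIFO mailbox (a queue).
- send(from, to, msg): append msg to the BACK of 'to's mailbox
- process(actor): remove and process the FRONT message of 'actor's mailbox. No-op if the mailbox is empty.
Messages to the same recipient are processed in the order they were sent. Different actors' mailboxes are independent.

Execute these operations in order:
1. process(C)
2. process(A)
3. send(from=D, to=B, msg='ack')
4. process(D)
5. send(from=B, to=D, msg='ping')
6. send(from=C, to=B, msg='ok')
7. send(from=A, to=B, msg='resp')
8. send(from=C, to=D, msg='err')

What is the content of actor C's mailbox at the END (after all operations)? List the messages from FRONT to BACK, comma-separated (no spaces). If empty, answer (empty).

Answer: (empty)

Derivation:
After 1 (process(C)): A:[] B:[] C:[] D:[]
After 2 (process(A)): A:[] B:[] C:[] D:[]
After 3 (send(from=D, to=B, msg='ack')): A:[] B:[ack] C:[] D:[]
After 4 (process(D)): A:[] B:[ack] C:[] D:[]
After 5 (send(from=B, to=D, msg='ping')): A:[] B:[ack] C:[] D:[ping]
After 6 (send(from=C, to=B, msg='ok')): A:[] B:[ack,ok] C:[] D:[ping]
After 7 (send(from=A, to=B, msg='resp')): A:[] B:[ack,ok,resp] C:[] D:[ping]
After 8 (send(from=C, to=D, msg='err')): A:[] B:[ack,ok,resp] C:[] D:[ping,err]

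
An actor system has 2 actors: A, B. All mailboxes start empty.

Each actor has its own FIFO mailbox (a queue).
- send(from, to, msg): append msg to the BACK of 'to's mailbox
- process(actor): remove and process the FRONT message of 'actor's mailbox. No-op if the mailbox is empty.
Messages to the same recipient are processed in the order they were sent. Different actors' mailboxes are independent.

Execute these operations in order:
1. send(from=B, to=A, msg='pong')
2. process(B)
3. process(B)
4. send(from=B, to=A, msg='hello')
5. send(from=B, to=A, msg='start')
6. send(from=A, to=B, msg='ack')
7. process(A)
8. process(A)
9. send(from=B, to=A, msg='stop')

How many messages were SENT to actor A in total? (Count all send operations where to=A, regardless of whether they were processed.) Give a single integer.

After 1 (send(from=B, to=A, msg='pong')): A:[pong] B:[]
After 2 (process(B)): A:[pong] B:[]
After 3 (process(B)): A:[pong] B:[]
After 4 (send(from=B, to=A, msg='hello')): A:[pong,hello] B:[]
After 5 (send(from=B, to=A, msg='start')): A:[pong,hello,start] B:[]
After 6 (send(from=A, to=B, msg='ack')): A:[pong,hello,start] B:[ack]
After 7 (process(A)): A:[hello,start] B:[ack]
After 8 (process(A)): A:[start] B:[ack]
After 9 (send(from=B, to=A, msg='stop')): A:[start,stop] B:[ack]

Answer: 4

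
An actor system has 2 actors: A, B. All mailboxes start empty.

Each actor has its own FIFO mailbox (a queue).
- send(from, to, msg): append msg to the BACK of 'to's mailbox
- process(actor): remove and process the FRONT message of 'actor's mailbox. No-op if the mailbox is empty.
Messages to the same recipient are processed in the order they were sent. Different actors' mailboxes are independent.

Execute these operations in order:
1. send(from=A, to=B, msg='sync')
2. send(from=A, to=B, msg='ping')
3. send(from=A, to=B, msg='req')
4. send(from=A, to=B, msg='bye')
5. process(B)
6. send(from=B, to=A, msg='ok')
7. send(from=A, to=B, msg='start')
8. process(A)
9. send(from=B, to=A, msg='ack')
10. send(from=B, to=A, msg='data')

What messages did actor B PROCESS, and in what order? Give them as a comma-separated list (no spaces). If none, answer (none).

Answer: sync

Derivation:
After 1 (send(from=A, to=B, msg='sync')): A:[] B:[sync]
After 2 (send(from=A, to=B, msg='ping')): A:[] B:[sync,ping]
After 3 (send(from=A, to=B, msg='req')): A:[] B:[sync,ping,req]
After 4 (send(from=A, to=B, msg='bye')): A:[] B:[sync,ping,req,bye]
After 5 (process(B)): A:[] B:[ping,req,bye]
After 6 (send(from=B, to=A, msg='ok')): A:[ok] B:[ping,req,bye]
After 7 (send(from=A, to=B, msg='start')): A:[ok] B:[ping,req,bye,start]
After 8 (process(A)): A:[] B:[ping,req,bye,start]
After 9 (send(from=B, to=A, msg='ack')): A:[ack] B:[ping,req,bye,start]
After 10 (send(from=B, to=A, msg='data')): A:[ack,data] B:[ping,req,bye,start]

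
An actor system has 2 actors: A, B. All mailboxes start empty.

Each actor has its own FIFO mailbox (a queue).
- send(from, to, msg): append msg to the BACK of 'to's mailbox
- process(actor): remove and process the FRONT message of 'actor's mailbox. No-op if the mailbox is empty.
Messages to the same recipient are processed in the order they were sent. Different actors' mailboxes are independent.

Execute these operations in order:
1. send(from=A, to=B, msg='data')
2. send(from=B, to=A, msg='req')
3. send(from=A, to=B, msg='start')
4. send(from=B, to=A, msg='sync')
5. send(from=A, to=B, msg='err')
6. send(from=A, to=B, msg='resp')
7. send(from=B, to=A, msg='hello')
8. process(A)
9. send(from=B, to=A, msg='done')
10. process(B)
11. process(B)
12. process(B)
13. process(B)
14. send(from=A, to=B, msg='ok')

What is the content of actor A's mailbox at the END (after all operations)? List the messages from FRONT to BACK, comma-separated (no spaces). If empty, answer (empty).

Answer: sync,hello,done

Derivation:
After 1 (send(from=A, to=B, msg='data')): A:[] B:[data]
After 2 (send(from=B, to=A, msg='req')): A:[req] B:[data]
After 3 (send(from=A, to=B, msg='start')): A:[req] B:[data,start]
After 4 (send(from=B, to=A, msg='sync')): A:[req,sync] B:[data,start]
After 5 (send(from=A, to=B, msg='err')): A:[req,sync] B:[data,start,err]
After 6 (send(from=A, to=B, msg='resp')): A:[req,sync] B:[data,start,err,resp]
After 7 (send(from=B, to=A, msg='hello')): A:[req,sync,hello] B:[data,start,err,resp]
After 8 (process(A)): A:[sync,hello] B:[data,start,err,resp]
After 9 (send(from=B, to=A, msg='done')): A:[sync,hello,done] B:[data,start,err,resp]
After 10 (process(B)): A:[sync,hello,done] B:[start,err,resp]
After 11 (process(B)): A:[sync,hello,done] B:[err,resp]
After 12 (process(B)): A:[sync,hello,done] B:[resp]
After 13 (process(B)): A:[sync,hello,done] B:[]
After 14 (send(from=A, to=B, msg='ok')): A:[sync,hello,done] B:[ok]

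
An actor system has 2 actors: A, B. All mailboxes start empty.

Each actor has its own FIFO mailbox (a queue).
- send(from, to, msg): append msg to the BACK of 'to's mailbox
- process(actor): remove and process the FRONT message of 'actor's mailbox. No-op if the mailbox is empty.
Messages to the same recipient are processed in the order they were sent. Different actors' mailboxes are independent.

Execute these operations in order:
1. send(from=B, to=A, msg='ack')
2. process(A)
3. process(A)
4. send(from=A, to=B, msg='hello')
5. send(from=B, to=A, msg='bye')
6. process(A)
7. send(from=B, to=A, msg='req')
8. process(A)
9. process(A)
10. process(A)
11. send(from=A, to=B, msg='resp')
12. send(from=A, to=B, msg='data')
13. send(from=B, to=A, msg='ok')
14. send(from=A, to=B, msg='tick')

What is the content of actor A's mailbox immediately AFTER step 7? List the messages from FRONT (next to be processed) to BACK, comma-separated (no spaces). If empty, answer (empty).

After 1 (send(from=B, to=A, msg='ack')): A:[ack] B:[]
After 2 (process(A)): A:[] B:[]
After 3 (process(A)): A:[] B:[]
After 4 (send(from=A, to=B, msg='hello')): A:[] B:[hello]
After 5 (send(from=B, to=A, msg='bye')): A:[bye] B:[hello]
After 6 (process(A)): A:[] B:[hello]
After 7 (send(from=B, to=A, msg='req')): A:[req] B:[hello]

req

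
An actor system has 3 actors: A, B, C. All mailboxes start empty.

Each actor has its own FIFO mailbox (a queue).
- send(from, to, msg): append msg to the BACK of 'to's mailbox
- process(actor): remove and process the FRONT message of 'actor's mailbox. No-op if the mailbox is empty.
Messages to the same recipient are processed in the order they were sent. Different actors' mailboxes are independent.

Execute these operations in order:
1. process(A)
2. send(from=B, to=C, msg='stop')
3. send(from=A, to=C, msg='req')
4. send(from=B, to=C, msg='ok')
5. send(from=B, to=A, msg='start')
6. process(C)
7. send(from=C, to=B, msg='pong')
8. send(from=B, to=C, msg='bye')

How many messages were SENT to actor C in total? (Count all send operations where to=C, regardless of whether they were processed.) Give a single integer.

Answer: 4

Derivation:
After 1 (process(A)): A:[] B:[] C:[]
After 2 (send(from=B, to=C, msg='stop')): A:[] B:[] C:[stop]
After 3 (send(from=A, to=C, msg='req')): A:[] B:[] C:[stop,req]
After 4 (send(from=B, to=C, msg='ok')): A:[] B:[] C:[stop,req,ok]
After 5 (send(from=B, to=A, msg='start')): A:[start] B:[] C:[stop,req,ok]
After 6 (process(C)): A:[start] B:[] C:[req,ok]
After 7 (send(from=C, to=B, msg='pong')): A:[start] B:[pong] C:[req,ok]
After 8 (send(from=B, to=C, msg='bye')): A:[start] B:[pong] C:[req,ok,bye]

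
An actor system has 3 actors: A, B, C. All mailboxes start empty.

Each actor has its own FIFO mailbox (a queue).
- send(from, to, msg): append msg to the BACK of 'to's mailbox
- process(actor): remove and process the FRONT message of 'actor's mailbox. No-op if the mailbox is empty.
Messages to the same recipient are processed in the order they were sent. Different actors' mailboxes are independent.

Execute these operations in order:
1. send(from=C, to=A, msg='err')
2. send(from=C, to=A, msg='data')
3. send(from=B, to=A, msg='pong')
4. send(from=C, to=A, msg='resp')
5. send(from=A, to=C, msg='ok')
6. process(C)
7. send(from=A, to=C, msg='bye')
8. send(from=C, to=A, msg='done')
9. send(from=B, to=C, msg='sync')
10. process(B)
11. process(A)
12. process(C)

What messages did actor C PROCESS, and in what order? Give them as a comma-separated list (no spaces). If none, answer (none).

Answer: ok,bye

Derivation:
After 1 (send(from=C, to=A, msg='err')): A:[err] B:[] C:[]
After 2 (send(from=C, to=A, msg='data')): A:[err,data] B:[] C:[]
After 3 (send(from=B, to=A, msg='pong')): A:[err,data,pong] B:[] C:[]
After 4 (send(from=C, to=A, msg='resp')): A:[err,data,pong,resp] B:[] C:[]
After 5 (send(from=A, to=C, msg='ok')): A:[err,data,pong,resp] B:[] C:[ok]
After 6 (process(C)): A:[err,data,pong,resp] B:[] C:[]
After 7 (send(from=A, to=C, msg='bye')): A:[err,data,pong,resp] B:[] C:[bye]
After 8 (send(from=C, to=A, msg='done')): A:[err,data,pong,resp,done] B:[] C:[bye]
After 9 (send(from=B, to=C, msg='sync')): A:[err,data,pong,resp,done] B:[] C:[bye,sync]
After 10 (process(B)): A:[err,data,pong,resp,done] B:[] C:[bye,sync]
After 11 (process(A)): A:[data,pong,resp,done] B:[] C:[bye,sync]
After 12 (process(C)): A:[data,pong,resp,done] B:[] C:[sync]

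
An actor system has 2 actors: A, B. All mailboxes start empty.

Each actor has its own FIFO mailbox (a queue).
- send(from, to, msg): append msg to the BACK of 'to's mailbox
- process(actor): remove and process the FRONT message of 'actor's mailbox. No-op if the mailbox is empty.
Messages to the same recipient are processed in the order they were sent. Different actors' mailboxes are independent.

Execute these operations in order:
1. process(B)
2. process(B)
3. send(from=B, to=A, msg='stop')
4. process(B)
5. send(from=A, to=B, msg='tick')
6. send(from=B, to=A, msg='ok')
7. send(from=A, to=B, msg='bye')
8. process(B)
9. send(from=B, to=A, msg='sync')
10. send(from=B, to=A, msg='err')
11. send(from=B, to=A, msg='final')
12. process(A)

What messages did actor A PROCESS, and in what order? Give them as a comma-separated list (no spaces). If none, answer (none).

After 1 (process(B)): A:[] B:[]
After 2 (process(B)): A:[] B:[]
After 3 (send(from=B, to=A, msg='stop')): A:[stop] B:[]
After 4 (process(B)): A:[stop] B:[]
After 5 (send(from=A, to=B, msg='tick')): A:[stop] B:[tick]
After 6 (send(from=B, to=A, msg='ok')): A:[stop,ok] B:[tick]
After 7 (send(from=A, to=B, msg='bye')): A:[stop,ok] B:[tick,bye]
After 8 (process(B)): A:[stop,ok] B:[bye]
After 9 (send(from=B, to=A, msg='sync')): A:[stop,ok,sync] B:[bye]
After 10 (send(from=B, to=A, msg='err')): A:[stop,ok,sync,err] B:[bye]
After 11 (send(from=B, to=A, msg='final')): A:[stop,ok,sync,err,final] B:[bye]
After 12 (process(A)): A:[ok,sync,err,final] B:[bye]

Answer: stop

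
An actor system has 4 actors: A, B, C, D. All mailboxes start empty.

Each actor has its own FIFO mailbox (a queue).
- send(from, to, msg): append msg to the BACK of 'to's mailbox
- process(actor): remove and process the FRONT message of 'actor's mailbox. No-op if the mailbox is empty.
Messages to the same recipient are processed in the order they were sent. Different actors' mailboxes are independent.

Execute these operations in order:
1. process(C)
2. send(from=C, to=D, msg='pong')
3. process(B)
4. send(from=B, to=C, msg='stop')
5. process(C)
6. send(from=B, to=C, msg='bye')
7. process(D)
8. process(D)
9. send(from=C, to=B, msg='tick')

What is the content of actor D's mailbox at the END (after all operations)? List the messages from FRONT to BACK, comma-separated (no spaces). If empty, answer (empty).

Answer: (empty)

Derivation:
After 1 (process(C)): A:[] B:[] C:[] D:[]
After 2 (send(from=C, to=D, msg='pong')): A:[] B:[] C:[] D:[pong]
After 3 (process(B)): A:[] B:[] C:[] D:[pong]
After 4 (send(from=B, to=C, msg='stop')): A:[] B:[] C:[stop] D:[pong]
After 5 (process(C)): A:[] B:[] C:[] D:[pong]
After 6 (send(from=B, to=C, msg='bye')): A:[] B:[] C:[bye] D:[pong]
After 7 (process(D)): A:[] B:[] C:[bye] D:[]
After 8 (process(D)): A:[] B:[] C:[bye] D:[]
After 9 (send(from=C, to=B, msg='tick')): A:[] B:[tick] C:[bye] D:[]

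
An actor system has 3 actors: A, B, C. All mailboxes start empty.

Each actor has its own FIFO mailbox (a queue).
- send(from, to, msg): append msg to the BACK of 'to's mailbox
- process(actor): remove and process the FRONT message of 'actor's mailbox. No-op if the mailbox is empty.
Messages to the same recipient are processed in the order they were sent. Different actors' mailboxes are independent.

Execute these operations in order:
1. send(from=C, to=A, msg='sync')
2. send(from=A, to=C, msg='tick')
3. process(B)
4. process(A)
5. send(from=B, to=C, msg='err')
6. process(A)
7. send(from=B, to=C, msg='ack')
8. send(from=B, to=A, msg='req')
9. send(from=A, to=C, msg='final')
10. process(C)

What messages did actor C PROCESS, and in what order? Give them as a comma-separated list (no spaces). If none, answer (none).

Answer: tick

Derivation:
After 1 (send(from=C, to=A, msg='sync')): A:[sync] B:[] C:[]
After 2 (send(from=A, to=C, msg='tick')): A:[sync] B:[] C:[tick]
After 3 (process(B)): A:[sync] B:[] C:[tick]
After 4 (process(A)): A:[] B:[] C:[tick]
After 5 (send(from=B, to=C, msg='err')): A:[] B:[] C:[tick,err]
After 6 (process(A)): A:[] B:[] C:[tick,err]
After 7 (send(from=B, to=C, msg='ack')): A:[] B:[] C:[tick,err,ack]
After 8 (send(from=B, to=A, msg='req')): A:[req] B:[] C:[tick,err,ack]
After 9 (send(from=A, to=C, msg='final')): A:[req] B:[] C:[tick,err,ack,final]
After 10 (process(C)): A:[req] B:[] C:[err,ack,final]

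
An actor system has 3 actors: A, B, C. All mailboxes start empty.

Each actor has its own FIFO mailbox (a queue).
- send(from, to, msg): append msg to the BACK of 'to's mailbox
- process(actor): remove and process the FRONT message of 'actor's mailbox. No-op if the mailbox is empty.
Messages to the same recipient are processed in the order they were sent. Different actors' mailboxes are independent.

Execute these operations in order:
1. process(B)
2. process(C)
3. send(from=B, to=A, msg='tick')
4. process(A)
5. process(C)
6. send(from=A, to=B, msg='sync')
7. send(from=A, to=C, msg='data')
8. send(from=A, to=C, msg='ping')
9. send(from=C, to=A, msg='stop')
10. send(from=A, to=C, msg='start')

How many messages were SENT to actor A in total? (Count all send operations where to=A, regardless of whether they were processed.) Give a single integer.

Answer: 2

Derivation:
After 1 (process(B)): A:[] B:[] C:[]
After 2 (process(C)): A:[] B:[] C:[]
After 3 (send(from=B, to=A, msg='tick')): A:[tick] B:[] C:[]
After 4 (process(A)): A:[] B:[] C:[]
After 5 (process(C)): A:[] B:[] C:[]
After 6 (send(from=A, to=B, msg='sync')): A:[] B:[sync] C:[]
After 7 (send(from=A, to=C, msg='data')): A:[] B:[sync] C:[data]
After 8 (send(from=A, to=C, msg='ping')): A:[] B:[sync] C:[data,ping]
After 9 (send(from=C, to=A, msg='stop')): A:[stop] B:[sync] C:[data,ping]
After 10 (send(from=A, to=C, msg='start')): A:[stop] B:[sync] C:[data,ping,start]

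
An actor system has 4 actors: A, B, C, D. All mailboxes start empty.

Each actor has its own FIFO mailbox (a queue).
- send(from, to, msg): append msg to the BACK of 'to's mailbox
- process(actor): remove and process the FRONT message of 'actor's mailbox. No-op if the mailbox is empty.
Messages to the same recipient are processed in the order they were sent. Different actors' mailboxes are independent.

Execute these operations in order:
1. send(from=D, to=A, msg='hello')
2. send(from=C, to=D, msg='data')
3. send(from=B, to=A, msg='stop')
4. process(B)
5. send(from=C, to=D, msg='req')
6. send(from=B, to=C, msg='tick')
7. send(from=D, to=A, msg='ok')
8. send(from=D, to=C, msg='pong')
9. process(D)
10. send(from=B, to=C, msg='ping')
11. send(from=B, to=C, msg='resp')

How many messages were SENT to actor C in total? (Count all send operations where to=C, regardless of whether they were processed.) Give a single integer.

After 1 (send(from=D, to=A, msg='hello')): A:[hello] B:[] C:[] D:[]
After 2 (send(from=C, to=D, msg='data')): A:[hello] B:[] C:[] D:[data]
After 3 (send(from=B, to=A, msg='stop')): A:[hello,stop] B:[] C:[] D:[data]
After 4 (process(B)): A:[hello,stop] B:[] C:[] D:[data]
After 5 (send(from=C, to=D, msg='req')): A:[hello,stop] B:[] C:[] D:[data,req]
After 6 (send(from=B, to=C, msg='tick')): A:[hello,stop] B:[] C:[tick] D:[data,req]
After 7 (send(from=D, to=A, msg='ok')): A:[hello,stop,ok] B:[] C:[tick] D:[data,req]
After 8 (send(from=D, to=C, msg='pong')): A:[hello,stop,ok] B:[] C:[tick,pong] D:[data,req]
After 9 (process(D)): A:[hello,stop,ok] B:[] C:[tick,pong] D:[req]
After 10 (send(from=B, to=C, msg='ping')): A:[hello,stop,ok] B:[] C:[tick,pong,ping] D:[req]
After 11 (send(from=B, to=C, msg='resp')): A:[hello,stop,ok] B:[] C:[tick,pong,ping,resp] D:[req]

Answer: 4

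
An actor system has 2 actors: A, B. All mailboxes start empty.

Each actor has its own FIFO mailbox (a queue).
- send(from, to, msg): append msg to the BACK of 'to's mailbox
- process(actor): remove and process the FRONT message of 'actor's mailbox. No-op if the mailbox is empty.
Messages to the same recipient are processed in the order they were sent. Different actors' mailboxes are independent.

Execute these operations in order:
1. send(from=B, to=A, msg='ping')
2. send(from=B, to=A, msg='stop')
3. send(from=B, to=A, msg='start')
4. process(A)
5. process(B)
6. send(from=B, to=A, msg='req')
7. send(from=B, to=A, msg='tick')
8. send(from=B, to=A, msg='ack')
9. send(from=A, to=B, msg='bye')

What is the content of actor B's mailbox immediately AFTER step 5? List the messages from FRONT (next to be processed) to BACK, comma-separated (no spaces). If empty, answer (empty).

After 1 (send(from=B, to=A, msg='ping')): A:[ping] B:[]
After 2 (send(from=B, to=A, msg='stop')): A:[ping,stop] B:[]
After 3 (send(from=B, to=A, msg='start')): A:[ping,stop,start] B:[]
After 4 (process(A)): A:[stop,start] B:[]
After 5 (process(B)): A:[stop,start] B:[]

(empty)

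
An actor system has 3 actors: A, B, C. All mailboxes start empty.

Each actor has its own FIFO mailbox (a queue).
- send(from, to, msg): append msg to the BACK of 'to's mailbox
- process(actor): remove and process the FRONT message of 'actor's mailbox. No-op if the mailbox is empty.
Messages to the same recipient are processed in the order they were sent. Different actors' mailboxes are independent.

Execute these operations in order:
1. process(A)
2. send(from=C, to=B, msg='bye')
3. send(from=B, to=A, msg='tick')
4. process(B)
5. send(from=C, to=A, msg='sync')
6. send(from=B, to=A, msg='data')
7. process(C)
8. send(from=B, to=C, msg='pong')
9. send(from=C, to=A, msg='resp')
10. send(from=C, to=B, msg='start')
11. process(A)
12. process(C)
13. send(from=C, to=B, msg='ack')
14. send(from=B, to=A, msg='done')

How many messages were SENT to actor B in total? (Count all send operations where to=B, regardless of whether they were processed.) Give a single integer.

Answer: 3

Derivation:
After 1 (process(A)): A:[] B:[] C:[]
After 2 (send(from=C, to=B, msg='bye')): A:[] B:[bye] C:[]
After 3 (send(from=B, to=A, msg='tick')): A:[tick] B:[bye] C:[]
After 4 (process(B)): A:[tick] B:[] C:[]
After 5 (send(from=C, to=A, msg='sync')): A:[tick,sync] B:[] C:[]
After 6 (send(from=B, to=A, msg='data')): A:[tick,sync,data] B:[] C:[]
After 7 (process(C)): A:[tick,sync,data] B:[] C:[]
After 8 (send(from=B, to=C, msg='pong')): A:[tick,sync,data] B:[] C:[pong]
After 9 (send(from=C, to=A, msg='resp')): A:[tick,sync,data,resp] B:[] C:[pong]
After 10 (send(from=C, to=B, msg='start')): A:[tick,sync,data,resp] B:[start] C:[pong]
After 11 (process(A)): A:[sync,data,resp] B:[start] C:[pong]
After 12 (process(C)): A:[sync,data,resp] B:[start] C:[]
After 13 (send(from=C, to=B, msg='ack')): A:[sync,data,resp] B:[start,ack] C:[]
After 14 (send(from=B, to=A, msg='done')): A:[sync,data,resp,done] B:[start,ack] C:[]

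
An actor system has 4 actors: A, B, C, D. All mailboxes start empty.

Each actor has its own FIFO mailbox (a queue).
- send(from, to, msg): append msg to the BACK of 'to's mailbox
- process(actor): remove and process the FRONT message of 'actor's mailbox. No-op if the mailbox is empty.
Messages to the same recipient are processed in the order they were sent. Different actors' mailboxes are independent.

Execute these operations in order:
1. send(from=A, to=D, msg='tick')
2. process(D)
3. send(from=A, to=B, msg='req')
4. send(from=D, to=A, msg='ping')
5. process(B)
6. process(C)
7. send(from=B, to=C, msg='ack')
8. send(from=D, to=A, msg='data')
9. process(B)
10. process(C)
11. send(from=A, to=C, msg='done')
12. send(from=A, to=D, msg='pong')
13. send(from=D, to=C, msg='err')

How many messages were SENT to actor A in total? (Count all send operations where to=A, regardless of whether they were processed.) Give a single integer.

Answer: 2

Derivation:
After 1 (send(from=A, to=D, msg='tick')): A:[] B:[] C:[] D:[tick]
After 2 (process(D)): A:[] B:[] C:[] D:[]
After 3 (send(from=A, to=B, msg='req')): A:[] B:[req] C:[] D:[]
After 4 (send(from=D, to=A, msg='ping')): A:[ping] B:[req] C:[] D:[]
After 5 (process(B)): A:[ping] B:[] C:[] D:[]
After 6 (process(C)): A:[ping] B:[] C:[] D:[]
After 7 (send(from=B, to=C, msg='ack')): A:[ping] B:[] C:[ack] D:[]
After 8 (send(from=D, to=A, msg='data')): A:[ping,data] B:[] C:[ack] D:[]
After 9 (process(B)): A:[ping,data] B:[] C:[ack] D:[]
After 10 (process(C)): A:[ping,data] B:[] C:[] D:[]
After 11 (send(from=A, to=C, msg='done')): A:[ping,data] B:[] C:[done] D:[]
After 12 (send(from=A, to=D, msg='pong')): A:[ping,data] B:[] C:[done] D:[pong]
After 13 (send(from=D, to=C, msg='err')): A:[ping,data] B:[] C:[done,err] D:[pong]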